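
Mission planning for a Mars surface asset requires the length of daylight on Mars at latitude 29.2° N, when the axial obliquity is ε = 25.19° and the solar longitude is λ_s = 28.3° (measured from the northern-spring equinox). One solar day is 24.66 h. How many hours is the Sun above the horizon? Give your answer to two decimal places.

13.24 h

Solar declination: sin δ = sin ε · sin λ_s = sin 25.19° × sin 28.3° = 0.20178, so δ = +11.641°.
cos H₀ = −tan φ · tan δ = −tan(+29.2°) × tan(+11.641°) = -0.1151, so H₀ = 1.6862 rad = 96.61°.
Daylight = 2H₀/(2π) × 24.66 h = (1.6862/π) × 24.66 = 13.24 h.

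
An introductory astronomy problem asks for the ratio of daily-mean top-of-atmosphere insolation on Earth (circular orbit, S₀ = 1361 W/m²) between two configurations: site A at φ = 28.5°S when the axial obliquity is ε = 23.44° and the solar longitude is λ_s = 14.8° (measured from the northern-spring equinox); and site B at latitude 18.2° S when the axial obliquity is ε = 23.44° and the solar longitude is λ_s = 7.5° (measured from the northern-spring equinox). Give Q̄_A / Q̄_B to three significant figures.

— Configuration A (φ=-28.5°):
Solar declination: sin δ = sin ε · sin λ_s = sin 23.44° × sin 14.8° = 0.10161, so δ = +5.832°.
cos H₀ = −tan(-28.5°) tan(+5.832°) = 0.0555, H₀ = 1.5153 rad.
Bracket: H₀ sin φ sin δ + cos φ cos δ sin H₀ = 1.5153×-0.47716×0.10161 + 0.87882×0.99482×0.99846 = -0.073468 + 0.872921 = 0.799453.
Q̄ = (S₀/π) × [bracket] = (1361/π) × 0.799453 = 346.34 W/m².
— Configuration B (φ=-18.2°):
Solar declination: sin δ = sin ε · sin λ_s = sin 23.44° × sin 7.5° = 0.05192, so δ = +2.976°.
cos H₀ = −tan(-18.2°) tan(+2.976°) = 0.0171, H₀ = 1.5537 rad.
Bracket: H₀ sin φ sin δ + cos φ cos δ sin H₀ = 1.5537×-0.31233×0.05192 + 0.94997×0.99865×0.99985 = -0.025195 + 0.948545 = 0.923350.
Q̄ = (S₀/π) × [bracket] = (1361/π) × 0.923350 = 400.01 W/m².
Ratio Q̄_A / Q̄_B = 346.34 / 400.01 = 0.8658.

Q̄_A / Q̄_B ≈ 0.866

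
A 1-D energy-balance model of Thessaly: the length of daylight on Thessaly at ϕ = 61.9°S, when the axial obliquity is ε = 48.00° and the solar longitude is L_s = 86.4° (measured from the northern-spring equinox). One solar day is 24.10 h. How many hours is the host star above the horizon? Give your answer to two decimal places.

Solar declination: sin δ = sin ε · sin L_s = sin 48.00° × sin 86.4° = 0.74168, so δ = +47.875°.
cos h₀ = −tan ϕ · tan δ = 2.0709 ≥ 1, so the host star never rises (polar night) and h₀ = 0.
Daylight = 2h₀/(2π) × 24.10 h = (0.0000/π) × 24.10 = 0.00 h.

0.00 h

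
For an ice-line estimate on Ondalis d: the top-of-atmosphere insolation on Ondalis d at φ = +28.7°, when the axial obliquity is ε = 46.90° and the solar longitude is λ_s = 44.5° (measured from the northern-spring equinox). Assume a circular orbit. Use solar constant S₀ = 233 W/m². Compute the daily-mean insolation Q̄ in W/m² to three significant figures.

Solar declination: sin δ = sin ε · sin λ_s = sin 46.90° × sin 44.5° = 0.51178, so δ = +30.782°.
cos H₀ = −tan(+28.7°) tan(+30.782°) = -0.3261, H₀ = 1.9030 rad.
Bracket: H₀ sin φ sin δ + cos φ cos δ sin H₀ = 1.9030×0.48022×0.51178 + 0.87715×0.85912×0.94532 = 0.467695 + 0.712372 = 1.180067.
Q̄ = (S₀/π) × [bracket] = (233/π) × 1.180067 = 87.52 W/m².

Q̄ ≈ 87.5 W/m²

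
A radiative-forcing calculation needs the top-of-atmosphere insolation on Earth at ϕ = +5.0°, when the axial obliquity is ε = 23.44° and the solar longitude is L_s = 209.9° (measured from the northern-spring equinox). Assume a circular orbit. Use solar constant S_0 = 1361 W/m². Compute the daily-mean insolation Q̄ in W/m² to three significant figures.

Q̄ ≈ 411 W/m²

Solar declination: sin δ = sin ε · sin L_s = sin 23.44° × sin 209.9° = -0.19829, so δ = -11.437°.
cos h₀ = −tan(+5.0°) tan(-11.437°) = 0.0177, h₀ = 1.5531 rad.
Bracket: h₀ sin ϕ sin δ + cos ϕ cos δ sin h₀ = 1.5531×0.08716×-0.19829 + 0.99619×0.98014×0.99984 = -0.026842 + 0.976249 = 0.949407.
Q̄ = (S_0/π) × [bracket] = (1361/π) × 0.949407 = 411.3 W/m².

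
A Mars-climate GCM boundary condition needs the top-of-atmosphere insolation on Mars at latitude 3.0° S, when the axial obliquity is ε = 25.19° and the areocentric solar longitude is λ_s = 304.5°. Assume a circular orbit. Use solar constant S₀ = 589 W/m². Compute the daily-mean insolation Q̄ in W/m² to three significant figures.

sin δ = sin 25.19° × sin 304.5° = -0.35077, so δ = -20.534°.
cos H₀ = −tan(-3.0°) tan(-20.534°) = -0.0196, H₀ = 1.5904 rad.
Bracket: H₀ sin φ sin δ + cos φ cos δ sin H₀ = 1.5904×-0.05234×-0.35077 + 0.99863×0.93646×0.99981 = 0.029199 + 0.934999 = 0.964198.
Q̄ = (S₀/π) × [bracket] = (589/π) × 0.964198 = 180.8 W/m².

Q̄ ≈ 181 W/m²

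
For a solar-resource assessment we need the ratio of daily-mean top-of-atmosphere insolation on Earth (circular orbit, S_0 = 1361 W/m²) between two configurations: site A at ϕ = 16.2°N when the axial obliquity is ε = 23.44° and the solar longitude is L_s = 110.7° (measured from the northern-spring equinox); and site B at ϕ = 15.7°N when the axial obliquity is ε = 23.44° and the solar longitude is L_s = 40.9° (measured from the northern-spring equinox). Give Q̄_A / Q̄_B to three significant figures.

Q̄_A / Q̄_B ≈ 1.02

— Configuration A (ϕ=+16.2°):
Solar declination: sin δ = sin ε · sin L_s = sin 23.44° × sin 110.7° = 0.37211, so δ = +21.846°.
cos h₀ = −tan(+16.2°) tan(+21.846°) = -0.1165, h₀ = 1.6875 rad.
Bracket: h₀ sin ϕ sin δ + cos ϕ cos δ sin h₀ = 1.6875×0.27899×0.37211 + 0.96029×0.92819×0.99319 = 0.175188 + 0.885262 = 1.060450.
Q̄ = (S_0/π) × [bracket] = (1361/π) × 1.060450 = 459.41 W/m².
— Configuration B (ϕ=+15.7°):
Solar declination: sin δ = sin ε · sin L_s = sin 23.44° × sin 40.9° = 0.26045, so δ = +15.097°.
cos h₀ = −tan(+15.7°) tan(+15.097°) = -0.0758, h₀ = 1.6467 rad.
Bracket: h₀ sin ϕ sin δ + cos ϕ cos δ sin h₀ = 1.6467×0.27060×0.26045 + 0.96269×0.96549×0.99712 = 0.116056 + 0.926791 = 1.042847.
Q̄ = (S_0/π) × [bracket] = (1361/π) × 1.042847 = 451.78 W/m².
Ratio Q̄_A / Q̄_B = 459.41 / 451.78 = 1.017.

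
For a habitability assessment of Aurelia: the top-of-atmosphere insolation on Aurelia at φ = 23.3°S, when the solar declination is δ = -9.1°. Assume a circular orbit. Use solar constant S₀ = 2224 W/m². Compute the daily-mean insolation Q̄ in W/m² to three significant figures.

Q̄ ≈ 713 W/m²

cos H₀ = −tan(-23.3°) tan(-9.100°) = -0.0690, H₀ = 1.6398 rad.
Bracket: H₀ sin φ sin δ + cos φ cos δ sin H₀ = 1.6398×-0.39555×-0.15816 + 0.91845×0.98741×0.99762 = 0.102586 + 0.904728 = 1.007314.
Q̄ = (S₀/π) × [bracket] = (2224/π) × 1.007314 = 713.1 W/m².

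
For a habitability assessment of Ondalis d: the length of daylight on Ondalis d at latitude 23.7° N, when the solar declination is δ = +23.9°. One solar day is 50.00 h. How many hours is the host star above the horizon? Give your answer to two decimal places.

cos H₀ = −tan φ · tan δ = −tan(+23.7°) × tan(+23.900°) = -0.1945, so H₀ = 1.7666 rad = 101.22°.
Daylight = 2H₀/(2π) × 50.00 h = (1.7666/π) × 50.00 = 28.12 h.

28.12 h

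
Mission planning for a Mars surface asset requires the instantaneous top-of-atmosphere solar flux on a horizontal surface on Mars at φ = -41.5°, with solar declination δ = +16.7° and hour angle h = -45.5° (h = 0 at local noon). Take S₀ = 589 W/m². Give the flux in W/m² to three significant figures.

184 W/m²

cos θ_z = sin φ sin δ + cos φ cos δ cos h = -0.190411 + 0.502809 = 0.312398.
Flux = S₀ · cos θ_z = 589 × 0.312398 = 184.0 W/m².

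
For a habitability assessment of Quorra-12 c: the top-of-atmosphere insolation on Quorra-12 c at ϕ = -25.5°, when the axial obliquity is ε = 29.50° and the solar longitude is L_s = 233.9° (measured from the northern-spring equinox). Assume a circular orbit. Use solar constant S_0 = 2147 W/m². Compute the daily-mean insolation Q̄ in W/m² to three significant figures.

Q̄ ≈ 762 W/m²

Solar declination: sin δ = sin ε · sin L_s = sin 29.50° × sin 233.9° = -0.39787, so δ = -23.445°.
cos h₀ = −tan(-25.5°) tan(-23.445°) = -0.2069, h₀ = 1.7792 rad.
Bracket: h₀ sin ϕ sin δ + cos ϕ cos δ sin h₀ = 1.7792×-0.43051×-0.39787 + 0.90259×0.91744×0.97837 = 0.304754 + 0.810161 = 1.114915.
Q̄ = (S_0/π) × [bracket] = (2147/π) × 1.114915 = 761.9 W/m².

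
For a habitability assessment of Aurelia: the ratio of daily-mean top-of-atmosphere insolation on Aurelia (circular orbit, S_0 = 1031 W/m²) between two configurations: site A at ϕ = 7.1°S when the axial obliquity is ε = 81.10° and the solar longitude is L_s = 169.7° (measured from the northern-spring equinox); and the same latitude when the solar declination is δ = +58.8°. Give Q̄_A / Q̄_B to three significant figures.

Q̄_A / Q̄_B ≈ 2.63

— Configuration A (ϕ=-7.1°):
Solar declination: sin δ = sin ε · sin L_s = sin 81.10° × sin 169.7° = 0.17665, so δ = +10.175°.
cos h₀ = −tan(-7.1°) tan(+10.175°) = 0.0224, h₀ = 1.5484 rad.
Bracket: h₀ sin ϕ sin δ + cos ϕ cos δ sin h₀ = 1.5484×-0.12360×0.17665 + 0.99233×0.98427×0.99975 = -0.033808 + 0.976476 = 0.942668.
Q̄ = (S_0/π) × [bracket] = (1031/π) × 0.942668 = 309.36 W/m².
— Configuration B (ϕ=-7.1°):
cos h₀ = −tan(-7.1°) tan(+58.800°) = 0.2057, h₀ = 1.3637 rad.
Bracket: h₀ sin ϕ sin δ + cos ϕ cos δ sin h₀ = 1.3637×-0.12360×0.85536 + 0.99233×0.51803×0.97862 = -0.144174 + 0.503066 = 0.358892.
Q̄ = (S_0/π) × [bracket] = (1031/π) × 0.358892 = 117.78 W/m².
Ratio Q̄_A / Q̄_B = 309.36 / 117.78 = 2.627.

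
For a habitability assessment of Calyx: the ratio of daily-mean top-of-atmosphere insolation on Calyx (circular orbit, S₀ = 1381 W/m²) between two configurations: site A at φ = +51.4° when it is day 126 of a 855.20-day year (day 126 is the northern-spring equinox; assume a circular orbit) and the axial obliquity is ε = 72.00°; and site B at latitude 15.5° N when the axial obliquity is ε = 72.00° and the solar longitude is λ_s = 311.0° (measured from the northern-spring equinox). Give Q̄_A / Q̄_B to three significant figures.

— Configuration A (φ=+51.4°):
Solar longitude: λ_s = 360° × (126 − 126)/855.20 = 0.000°.
sin δ = sin 72.00° × sin 0.000° = 0.00000, so δ = +0.000°.
cos H₀ = −tan(+51.4°) tan(+0.000°) = -0.0000, H₀ = 1.5708 rad.
Bracket: H₀ sin φ sin δ + cos φ cos δ sin H₀ = 1.5708×0.78152×0.00000 + 0.62388×1.00000×1.00000 = 0.000000 + 0.623880 = 0.623880.
Q̄ = (S₀/π) × [bracket] = (1381/π) × 0.623880 = 274.25 W/m².
— Configuration B (φ=+15.5°):
Solar declination: sin δ = sin ε · sin λ_s = sin 72.00° × sin 311.0° = -0.71777, so δ = -45.871°.
cos H₀ = −tan(+15.5°) tan(-45.871°) = 0.2859, H₀ = 1.2809 rad.
Bracket: H₀ sin φ sin δ + cos φ cos δ sin H₀ = 1.2809×0.26724×-0.71777 + 0.96363×0.69628×0.95826 = -0.245698 + 0.642951 = 0.397253.
Q̄ = (S₀/π) × [bracket] = (1381/π) × 0.397253 = 174.63 W/m².
Ratio Q̄_A / Q̄_B = 274.25 / 174.63 = 1.570.

Q̄_A / Q̄_B ≈ 1.57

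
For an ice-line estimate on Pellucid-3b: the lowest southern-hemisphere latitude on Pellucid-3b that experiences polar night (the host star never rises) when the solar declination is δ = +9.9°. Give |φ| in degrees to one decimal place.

Polar night requires cos H₀ = −tan φ tan δ ≥ 1, i.e. tan φ tan δ ≤ −1.
The boundary is |tan φ| · |tan δ| = 1, so |φ| = 90° − |δ| = 90° − 9.9° = 80.1° in the southern hemisphere.

|φ| = 80.1°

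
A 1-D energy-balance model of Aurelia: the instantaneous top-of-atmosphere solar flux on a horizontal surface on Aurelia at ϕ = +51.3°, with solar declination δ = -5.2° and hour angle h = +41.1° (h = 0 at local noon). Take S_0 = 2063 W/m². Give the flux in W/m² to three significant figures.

cos θ_z = sin ϕ sin δ + cos ϕ cos δ cos h = -0.070732 + 0.469221 = 0.398489.
Flux = S_0 · cos θ_z = 2063 × 0.398489 = 822.1 W/m².

822 W/m²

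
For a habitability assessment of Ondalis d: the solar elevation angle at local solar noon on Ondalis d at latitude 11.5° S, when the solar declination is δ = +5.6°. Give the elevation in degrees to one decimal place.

72.9°

At local noon the hour angle is zero, so the zenith angle equals |ϕ − δ| = |-11.5° − (+5.600°)| = 17.100°.
Elevation = 90° − 17.100° = 72.9°.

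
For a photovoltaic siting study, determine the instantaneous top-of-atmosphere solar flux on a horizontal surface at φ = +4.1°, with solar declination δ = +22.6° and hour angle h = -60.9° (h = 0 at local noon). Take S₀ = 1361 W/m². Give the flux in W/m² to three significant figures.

647 W/m²

cos θ_z = sin φ sin δ + cos φ cos δ cos h = 0.027476 + 0.447841 = 0.475317.
Flux = S₀ · cos θ_z = 1361 × 0.475317 = 646.9 W/m².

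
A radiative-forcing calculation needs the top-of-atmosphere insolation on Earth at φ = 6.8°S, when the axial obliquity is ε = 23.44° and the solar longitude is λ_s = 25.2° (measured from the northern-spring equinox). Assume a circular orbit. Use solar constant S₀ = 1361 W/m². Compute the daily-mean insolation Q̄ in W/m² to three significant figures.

Q̄ ≈ 410 W/m²

Solar declination: sin δ = sin ε · sin λ_s = sin 23.44° × sin 25.2° = 0.16937, so δ = +9.751°.
cos H₀ = −tan(-6.8°) tan(+9.751°) = 0.0205, H₀ = 1.5503 rad.
Bracket: H₀ sin φ sin δ + cos φ cos δ sin H₀ = 1.5503×-0.11840×0.16937 + 0.99297×0.98555×0.99979 = -0.031089 + 0.978416 = 0.947327.
Q̄ = (S₀/π) × [bracket] = (1361/π) × 0.947327 = 410.4 W/m².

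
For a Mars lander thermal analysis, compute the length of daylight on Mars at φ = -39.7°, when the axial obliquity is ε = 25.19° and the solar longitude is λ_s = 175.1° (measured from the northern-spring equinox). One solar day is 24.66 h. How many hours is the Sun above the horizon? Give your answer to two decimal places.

12.09 h

Solar declination: sin δ = sin ε · sin λ_s = sin 25.19° × sin 175.1° = 0.03636, so δ = +2.083°.
cos H₀ = −tan φ · tan δ = −tan(-39.7°) × tan(+2.083°) = 0.0302, so H₀ = 1.5406 rad = 88.27°.
Daylight = 2H₀/(2π) × 24.66 h = (1.5406/π) × 24.66 = 12.09 h.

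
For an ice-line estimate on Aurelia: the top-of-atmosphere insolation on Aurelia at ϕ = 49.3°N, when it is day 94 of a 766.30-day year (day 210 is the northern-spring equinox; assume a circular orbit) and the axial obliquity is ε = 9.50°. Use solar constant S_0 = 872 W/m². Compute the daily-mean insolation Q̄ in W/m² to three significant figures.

Q̄ ≈ 137 W/m²

Solar longitude: L_s = 360° × (94 − 210)/766.30 = -54.496°, i.e. -54.496° + 360° = 305.504°.
sin δ = sin 9.50° × sin 305.504° = -0.13436, so δ = -7.722°.
cos h₀ = −tan(+49.3°) tan(-7.722°) = 0.1576, h₀ = 1.4125 rad.
Bracket: h₀ sin ϕ sin δ + cos ϕ cos δ sin h₀ = 1.4125×0.75813×-0.13436 + 0.65210×0.99093×0.98750 = -0.143881 + 0.638108 = 0.494227.
Q̄ = (S_0/π) × [bracket] = (872/π) × 0.494227 = 137.2 W/m².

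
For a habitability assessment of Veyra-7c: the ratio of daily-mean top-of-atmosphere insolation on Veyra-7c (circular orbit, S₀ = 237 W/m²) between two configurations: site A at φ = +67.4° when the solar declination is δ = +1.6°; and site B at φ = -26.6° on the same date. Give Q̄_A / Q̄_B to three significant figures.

Q̄_A / Q̄_B ≈ 0.487

— Configuration A (φ=+67.4°):
cos H₀ = −tan(+67.4°) tan(+1.600°) = -0.0671, H₀ = 1.6380 rad.
Bracket: H₀ sin φ sin δ + cos φ cos δ sin H₀ = 1.6380×0.92321×0.02792 + 0.38430×0.99961×0.99775 = 0.042221 + 0.383286 = 0.425507.
Q̄ = (S₀/π) × [bracket] = (237/π) × 0.425507 = 32.100 W/m².
— Configuration B (φ=-26.6°):
cos H₀ = −tan(-26.6°) tan(+1.600°) = 0.0140, H₀ = 1.5568 rad.
Bracket: H₀ sin φ sin δ + cos φ cos δ sin H₀ = 1.5568×-0.44776×0.02792 + 0.89415×0.99961×0.99990 = -0.019462 + 0.893712 = 0.874250.
Q̄ = (S₀/π) × [bracket] = (237/π) × 0.874250 = 65.953 W/m².
Ratio Q̄_A / Q̄_B = 32.100 / 65.953 = 0.4867.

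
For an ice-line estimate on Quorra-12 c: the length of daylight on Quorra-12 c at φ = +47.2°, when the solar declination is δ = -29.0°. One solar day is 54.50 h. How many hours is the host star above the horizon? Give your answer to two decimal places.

16.12 h

cos H₀ = −tan φ · tan δ = −tan(+47.2°) × tan(-29.000°) = 0.5986, so H₀ = 0.9290 rad = 53.23°.
Daylight = 2H₀/(2π) × 54.50 h = (0.9290/π) × 54.50 = 16.12 h.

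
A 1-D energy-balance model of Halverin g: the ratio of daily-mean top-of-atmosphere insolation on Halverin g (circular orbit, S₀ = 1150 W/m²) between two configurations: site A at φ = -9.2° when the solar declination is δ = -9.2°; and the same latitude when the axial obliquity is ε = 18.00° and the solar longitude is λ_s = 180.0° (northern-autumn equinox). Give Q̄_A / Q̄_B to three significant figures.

Q̄_A / Q̄_B ≈ 1.03

— Configuration A (φ=-9.2°):
cos H₀ = −tan(-9.2°) tan(-9.200°) = -0.0262, H₀ = 1.5970 rad.
Bracket: H₀ sin φ sin δ + cos φ cos δ sin H₀ = 1.5970×-0.15988×-0.15988 + 0.98714×0.98714×0.99966 = 0.040822 + 0.974114 = 1.014936.
Q̄ = (S₀/π) × [bracket] = (1150/π) × 1.014936 = 371.52 W/m².
— Configuration B (φ=-9.2°):
Solar declination: sin δ = sin ε · sin λ_s = sin 18.00° × sin 180.0° = 0.00000, so δ = +0.000°.
cos H₀ = −tan(-9.2°) tan(+0.000°) = 0.0000, H₀ = 1.5708 rad.
Bracket: H₀ sin φ sin δ + cos φ cos δ sin H₀ = 1.5708×-0.15988×0.00000 + 0.98714×1.00000×1.00000 = -0.000000 + 0.987140 = 0.987140.
Q̄ = (S₀/π) × [bracket] = (1150/π) × 0.987140 = 361.35 W/m².
Ratio Q̄_A / Q̄_B = 371.52 / 361.35 = 1.028.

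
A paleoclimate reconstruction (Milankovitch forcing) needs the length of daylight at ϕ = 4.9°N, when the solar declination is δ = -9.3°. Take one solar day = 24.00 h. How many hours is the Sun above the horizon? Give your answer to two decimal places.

11.89 h

cos h₀ = −tan ϕ · tan δ = −tan(+4.9°) × tan(-9.300°) = 0.0140, so h₀ = 1.5568 rad = 89.20°.
Daylight = 2h₀/(2π) × 24.00 h = (1.5568/π) × 24.00 = 11.89 h.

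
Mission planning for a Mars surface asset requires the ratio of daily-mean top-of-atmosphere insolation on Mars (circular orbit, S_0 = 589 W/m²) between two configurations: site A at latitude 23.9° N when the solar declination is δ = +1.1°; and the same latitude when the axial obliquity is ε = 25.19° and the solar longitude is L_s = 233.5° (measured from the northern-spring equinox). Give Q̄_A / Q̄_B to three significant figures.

Q̄_A / Q̄_B ≈ 1.42

— Configuration A (ϕ=+23.9°):
cos h₀ = −tan(+23.9°) tan(+1.100°) = -0.0085, h₀ = 1.5793 rad.
Bracket: h₀ sin ϕ sin δ + cos ϕ cos δ sin h₀ = 1.5793×0.40514×0.01920 + 0.91425×0.99982×0.99996 = 0.012285 + 0.914049 = 0.926334.
Q̄ = (S_0/π) × [bracket] = (589/π) × 0.926334 = 173.67 W/m².
— Configuration B (ϕ=+23.9°):
Solar declination: sin δ = sin ε · sin L_s = sin 25.19° × sin 233.5° = -0.34214, so δ = -20.007°.
cos h₀ = −tan(+23.9°) tan(-20.007°) = 0.1614, h₀ = 1.4087 rad.
Bracket: h₀ sin ϕ sin δ + cos ϕ cos δ sin h₀ = 1.4087×0.40514×-0.34214 + 0.91425×0.93965×0.98690 = -0.195266 + 0.847821 = 0.652555.
Q̄ = (S_0/π) × [bracket] = (589/π) × 0.652555 = 122.34 W/m².
Ratio Q̄_A / Q̄_B = 173.67 / 122.34 = 1.420.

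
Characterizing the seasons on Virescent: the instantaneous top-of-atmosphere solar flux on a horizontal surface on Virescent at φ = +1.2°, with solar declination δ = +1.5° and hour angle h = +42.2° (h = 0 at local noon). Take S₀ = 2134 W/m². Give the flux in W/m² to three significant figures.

cos θ_z = sin φ sin δ + cos φ cos δ cos h = 0.000548 + 0.740388 = 0.740936.
Flux = S₀ · cos θ_z = 2134 × 0.740936 = 1581 W/m².

1.58e+03 W/m²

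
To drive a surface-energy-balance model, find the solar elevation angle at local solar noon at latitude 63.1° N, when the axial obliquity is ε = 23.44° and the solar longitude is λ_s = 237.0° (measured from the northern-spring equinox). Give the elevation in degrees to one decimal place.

7.4°

Solar declination: sin δ = sin ε · sin λ_s = sin 23.44° × sin 237.0° = -0.33361, so δ = -19.488°.
At local noon the hour angle is zero, so the zenith angle equals |φ − δ| = |+63.1° − (-19.488°)| = 82.588°.
Elevation = 90° − 82.588° = 7.4°.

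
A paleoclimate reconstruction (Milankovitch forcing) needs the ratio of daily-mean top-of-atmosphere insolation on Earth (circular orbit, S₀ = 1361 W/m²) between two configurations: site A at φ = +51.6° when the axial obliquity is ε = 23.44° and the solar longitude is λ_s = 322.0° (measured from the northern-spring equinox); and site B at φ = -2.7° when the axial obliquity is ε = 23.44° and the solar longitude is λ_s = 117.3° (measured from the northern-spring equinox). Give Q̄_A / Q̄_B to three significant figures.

— Configuration A (φ=+51.6°):
Solar declination: sin δ = sin ε · sin λ_s = sin 23.44° × sin 322.0° = -0.24490, so δ = -14.176°.
cos H₀ = −tan(+51.6°) tan(-14.176°) = 0.3187, H₀ = 1.2464 rad.
Bracket: H₀ sin φ sin δ + cos φ cos δ sin H₀ = 1.2464×0.78369×-0.24490 + 0.62115×0.96955×0.94786 = -0.239216 + 0.570835 = 0.331619.
Q̄ = (S₀/π) × [bracket] = (1361/π) × 0.331619 = 143.66 W/m².
— Configuration B (φ=-2.7°):
Solar declination: sin δ = sin ε · sin λ_s = sin 23.44° × sin 117.3° = 0.35348, so δ = +20.700°.
cos H₀ = −tan(-2.7°) tan(+20.700°) = 0.0178, H₀ = 1.5530 rad.
Bracket: H₀ sin φ sin δ + cos φ cos δ sin H₀ = 1.5530×-0.04711×0.35348 + 0.99889×0.93544×0.99984 = -0.025861 + 0.934252 = 0.908391.
Q̄ = (S₀/π) × [bracket] = (1361/π) × 0.908391 = 393.53 W/m².
Ratio Q̄_A / Q̄_B = 143.66 / 393.53 = 0.3651.

Q̄_A / Q̄_B ≈ 0.365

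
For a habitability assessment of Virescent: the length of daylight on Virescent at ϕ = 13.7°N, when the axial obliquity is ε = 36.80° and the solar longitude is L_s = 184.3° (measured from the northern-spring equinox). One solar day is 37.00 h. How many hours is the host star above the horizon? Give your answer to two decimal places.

18.37 h

Solar declination: sin δ = sin ε · sin L_s = sin 36.80° × sin 184.3° = -0.04491, so δ = -2.574°.
cos h₀ = −tan ϕ · tan δ = −tan(+13.7°) × tan(-2.574°) = 0.0110, so h₀ = 1.5598 rad = 89.37°.
Daylight = 2h₀/(2π) × 37.00 h = (1.5598/π) × 37.00 = 18.37 h.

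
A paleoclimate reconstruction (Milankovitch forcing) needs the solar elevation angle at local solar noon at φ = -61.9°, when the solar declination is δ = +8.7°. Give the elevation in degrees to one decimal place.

19.4°

At local noon the hour angle is zero, so the zenith angle equals |φ − δ| = |-61.9° − (+8.700°)| = 70.600°.
Elevation = 90° − 70.600° = 19.4°.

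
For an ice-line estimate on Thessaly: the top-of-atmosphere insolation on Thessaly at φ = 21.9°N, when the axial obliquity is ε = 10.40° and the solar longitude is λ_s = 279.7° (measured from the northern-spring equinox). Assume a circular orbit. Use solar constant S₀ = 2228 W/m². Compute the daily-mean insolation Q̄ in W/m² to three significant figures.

Q̄ ≈ 575 W/m²

Solar declination: sin δ = sin ε · sin λ_s = sin 10.40° × sin 279.7° = -0.17794, so δ = -10.250°.
cos H₀ = −tan(+21.9°) tan(-10.250°) = 0.0727, H₀ = 1.4980 rad.
Bracket: H₀ sin φ sin δ + cos φ cos δ sin H₀ = 1.4980×0.37299×-0.17794 + 0.92784×0.98404×0.99735 = -0.099422 + 0.910612 = 0.811190.
Q̄ = (S₀/π) × [bracket] = (2228/π) × 0.811190 = 575.3 W/m².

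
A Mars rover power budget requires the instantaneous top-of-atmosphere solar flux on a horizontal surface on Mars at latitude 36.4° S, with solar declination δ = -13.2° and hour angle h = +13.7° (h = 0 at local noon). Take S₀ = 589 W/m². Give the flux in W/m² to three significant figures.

cos θ_z = sin φ sin δ + cos φ cos δ cos h = 0.135508 + 0.761333 = 0.896841.
Flux = S₀ · cos θ_z = 589 × 0.896841 = 528.2 W/m².

528 W/m²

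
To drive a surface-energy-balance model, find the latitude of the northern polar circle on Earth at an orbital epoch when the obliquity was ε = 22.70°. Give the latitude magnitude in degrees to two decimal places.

The polar circle is the lowest latitude that experiences at least one full rotation of continuous daylight at the northern-summer solstice; it lies at |ϕ| = 90° − ε = 90° − 22.70° = 67.30°.

67.30°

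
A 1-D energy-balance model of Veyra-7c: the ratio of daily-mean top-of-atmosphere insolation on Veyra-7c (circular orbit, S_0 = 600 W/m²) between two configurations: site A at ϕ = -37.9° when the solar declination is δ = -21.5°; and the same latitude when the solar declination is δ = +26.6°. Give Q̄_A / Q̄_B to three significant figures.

— Configuration A (ϕ=-37.9°):
cos h₀ = −tan(-37.9°) tan(-21.500°) = -0.3067, h₀ = 1.8825 rad.
Bracket: h₀ sin ϕ sin δ + cos ϕ cos δ sin h₀ = 1.8825×-0.61429×-0.36650 + 0.78908×0.93042×0.95182 = 0.423821 + 0.698803 = 1.122624.
Q̄ = (S_0/π) × [bracket] = (600/π) × 1.122624 = 214.41 W/m².
— Configuration B (ϕ=-37.9°):
cos h₀ = −tan(-37.9°) tan(+26.600°) = 0.3898, h₀ = 1.1703 rad.
Bracket: h₀ sin ϕ sin δ + cos ϕ cos δ sin h₀ = 1.1703×-0.61429×0.44776 + 0.78908×0.89415×0.92089 = -0.321896 + 0.649739 = 0.327843.
Q̄ = (S_0/π) × [bracket] = (600/π) × 0.327843 = 62.613 W/m².
Ratio Q̄_A / Q̄_B = 214.41 / 62.613 = 3.424.

Q̄_A / Q̄_B ≈ 3.42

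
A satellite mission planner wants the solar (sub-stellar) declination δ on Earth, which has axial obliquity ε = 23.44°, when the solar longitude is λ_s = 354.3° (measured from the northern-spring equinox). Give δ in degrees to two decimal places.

δ = -2.26°

sin δ = sin ε · sin λ_s = sin 23.44° × sin 354.3° = -0.039508.
δ = arcsin(-0.039508) = -2.26°.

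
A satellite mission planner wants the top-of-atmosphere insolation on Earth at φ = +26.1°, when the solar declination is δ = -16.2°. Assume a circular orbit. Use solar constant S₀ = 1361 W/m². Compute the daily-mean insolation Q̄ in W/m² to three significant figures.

cos H₀ = −tan(+26.1°) tan(-16.200°) = 0.1423, H₀ = 1.4280 rad.
Bracket: H₀ sin φ sin δ + cos φ cos δ sin H₀ = 1.4280×0.43994×-0.27899 + 0.89803×0.96029×0.98982 = -0.175271 + 0.853590 = 0.678319.
Q̄ = (S₀/π) × [bracket] = (1361/π) × 0.678319 = 293.9 W/m².

Q̄ ≈ 294 W/m²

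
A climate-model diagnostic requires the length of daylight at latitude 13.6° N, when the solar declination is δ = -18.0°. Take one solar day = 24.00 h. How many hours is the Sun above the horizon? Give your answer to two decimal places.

11.40 h

cos H₀ = −tan φ · tan δ = −tan(+13.6°) × tan(-18.000°) = 0.0786, so H₀ = 1.4921 rad = 85.49°.
Daylight = 2H₀/(2π) × 24.00 h = (1.4921/π) × 24.00 = 11.40 h.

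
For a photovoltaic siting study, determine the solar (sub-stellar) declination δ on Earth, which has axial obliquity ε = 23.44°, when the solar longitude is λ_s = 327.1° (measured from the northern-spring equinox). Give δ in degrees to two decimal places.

sin δ = sin ε · sin λ_s = sin 23.44° × sin 327.1° = -0.216069.
δ = arcsin(-0.216069) = -12.48°.

δ = -12.48°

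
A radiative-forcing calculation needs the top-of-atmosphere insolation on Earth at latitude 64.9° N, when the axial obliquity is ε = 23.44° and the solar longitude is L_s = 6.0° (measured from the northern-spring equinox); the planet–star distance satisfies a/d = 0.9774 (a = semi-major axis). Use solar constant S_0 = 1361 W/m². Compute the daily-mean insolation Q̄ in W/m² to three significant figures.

Solar declination: sin δ = sin ε · sin L_s = sin 23.44° × sin 6.0° = 0.04158, so δ = +2.383°.
cos h₀ = −tan(+64.9°) tan(+2.383°) = -0.0888, h₀ = 1.6598 rad.
Bracket: h₀ sin ϕ sin δ + cos ϕ cos δ sin h₀ = 1.6598×0.90557×0.04158 + 0.42420×0.99914×0.99605 = 0.062497 + 0.422161 = 0.484658.
Inverse-square distance factor (a/d)² = 0.9774² = 0.955311.
Q̄ = (S_0/π) × 0.955311 × [bracket] = (1361/π) × 0.955311 × 0.484658 = 200.6 W/m².

Q̄ ≈ 201 W/m²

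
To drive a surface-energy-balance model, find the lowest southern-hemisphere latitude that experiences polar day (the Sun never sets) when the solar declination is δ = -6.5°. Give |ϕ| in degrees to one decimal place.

Polar day requires cos h₀ = −tan ϕ tan δ ≤ −1, i.e. tan ϕ tan δ ≥ 1.
The boundary is |tan ϕ| · |tan δ| = 1, so |ϕ| = 90° − |δ| = 90° − 6.5° = 83.5° in the southern hemisphere.

|ϕ| = 83.5°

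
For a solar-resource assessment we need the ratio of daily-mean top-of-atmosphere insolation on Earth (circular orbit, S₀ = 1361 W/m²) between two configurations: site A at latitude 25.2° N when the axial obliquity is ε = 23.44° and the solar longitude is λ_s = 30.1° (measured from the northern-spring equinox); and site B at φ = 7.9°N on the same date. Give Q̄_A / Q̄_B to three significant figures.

Q̄_A / Q̄_B ≈ 1.01

— Configuration A (φ=+25.2°):
Solar declination: sin δ = sin ε · sin λ_s = sin 23.44° × sin 30.1° = 0.19950, so δ = +11.507°.
cos H₀ = −tan(+25.2°) tan(+11.507°) = -0.0958, H₀ = 1.6667 rad.
Bracket: H₀ sin φ sin δ + cos φ cos δ sin H₀ = 1.6667×0.42578×0.19950 + 0.90483×0.97990×0.99540 = 0.141575 + 0.882564 = 1.024139.
Q̄ = (S₀/π) × [bracket] = (1361/π) × 1.024139 = 443.68 W/m².
— Configuration B (φ=+7.9°):
cos H₀ = −tan(+7.9°) tan(+11.507°) = -0.0283, H₀ = 1.5991 rad.
Bracket: H₀ sin φ sin δ + cos φ cos δ sin H₀ = 1.5991×0.13744×0.19950 + 0.99051×0.97990×0.99960 = 0.043846 + 0.970213 = 1.014059.
Q̄ = (S₀/π) × [bracket] = (1361/π) × 1.014059 = 439.31 W/m².
Ratio Q̄_A / Q̄_B = 443.68 / 439.31 = 1.010.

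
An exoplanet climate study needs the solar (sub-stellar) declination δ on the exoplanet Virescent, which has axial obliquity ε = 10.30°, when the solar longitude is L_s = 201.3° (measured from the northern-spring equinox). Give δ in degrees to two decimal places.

δ = -3.72°

sin δ = sin ε · sin L_s = sin 10.30° × sin 201.3° = -0.064950.
δ = arcsin(-0.064950) = -3.72°.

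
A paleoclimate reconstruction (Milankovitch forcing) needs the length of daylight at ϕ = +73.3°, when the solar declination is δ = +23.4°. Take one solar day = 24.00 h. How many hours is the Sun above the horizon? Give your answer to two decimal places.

24.00 h

Sunrise equation: cos h₀ = −tan ϕ · tan δ = -1.4424 ≤ −1, so the Sun never sets (polar day) and h₀ = π.
Daylight = 2h₀/(2π) × 24.00 h = (3.1416/π) × 24.00 = 24.00 h.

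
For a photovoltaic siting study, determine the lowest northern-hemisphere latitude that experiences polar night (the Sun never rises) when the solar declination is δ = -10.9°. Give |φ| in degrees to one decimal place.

Polar night requires cos H₀ = −tan φ tan δ ≥ 1, i.e. tan φ tan δ ≤ −1.
The boundary is |tan φ| · |tan δ| = 1, so |φ| = 90° − |δ| = 90° − 10.9° = 79.1° in the northern hemisphere.

|φ| = 79.1°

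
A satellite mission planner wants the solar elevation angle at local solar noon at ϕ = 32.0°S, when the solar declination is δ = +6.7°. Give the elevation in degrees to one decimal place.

51.3°

At local noon the hour angle is zero, so the zenith angle equals |ϕ − δ| = |-32.0° − (+6.700°)| = 38.700°.
Elevation = 90° − 38.700° = 51.3°.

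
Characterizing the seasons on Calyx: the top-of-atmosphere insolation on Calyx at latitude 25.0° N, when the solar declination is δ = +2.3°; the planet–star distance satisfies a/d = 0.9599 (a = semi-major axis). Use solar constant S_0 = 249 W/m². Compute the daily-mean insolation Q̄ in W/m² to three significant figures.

cos h₀ = −tan(+25.0°) tan(+2.300°) = -0.0187, h₀ = 1.5895 rad.
Bracket: h₀ sin ϕ sin δ + cos ϕ cos δ sin h₀ = 1.5895×0.42262×0.04013 + 0.90631×0.99919×0.99982 = 0.026958 + 0.905413 = 0.932371.
Inverse-square distance factor (a/d)² = 0.9599² = 0.921408.
Q̄ = (S_0/π) × 0.921408 × [bracket] = (249/π) × 0.921408 × 0.932371 = 68.09 W/m².

Q̄ ≈ 68.1 W/m²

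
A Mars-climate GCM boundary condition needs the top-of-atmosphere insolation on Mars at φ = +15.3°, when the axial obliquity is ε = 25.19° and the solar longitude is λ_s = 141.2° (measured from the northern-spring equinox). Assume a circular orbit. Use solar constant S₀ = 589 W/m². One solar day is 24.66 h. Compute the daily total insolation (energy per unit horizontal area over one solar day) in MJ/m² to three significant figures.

Solar declination: sin δ = sin ε · sin λ_s = sin 25.19° × sin 141.2° = 0.26670, so δ = +15.468°.
cos H₀ = −tan(+15.3°) tan(+15.468°) = -0.0757, H₀ = 1.6466 rad.
Bracket: H₀ sin φ sin δ + cos φ cos δ sin H₀ = 1.6466×0.26387×0.26670 + 0.96456×0.96378×0.99713 = 0.115878 + 0.926956 = 1.042834.
Q̄ = (S₀/π) × [bracket] = (589/π) × 1.042834 = 195.52 W/m².
Daily total = Q̄ × 24.66 h × 3600 s/h = 195.52 × 24.66 × 3600 / 10⁶ = 17.36 MJ/m².

17.4 MJ/m²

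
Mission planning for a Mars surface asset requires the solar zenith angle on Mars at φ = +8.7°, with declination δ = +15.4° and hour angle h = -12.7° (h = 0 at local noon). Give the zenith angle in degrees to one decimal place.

cos θ_z = sin φ sin δ + cos φ cos δ cos h = 0.040168 + 0.929687 = 0.969855.
θ_z = arccos(0.969855) = 14.1°.

θ_z = 14.1°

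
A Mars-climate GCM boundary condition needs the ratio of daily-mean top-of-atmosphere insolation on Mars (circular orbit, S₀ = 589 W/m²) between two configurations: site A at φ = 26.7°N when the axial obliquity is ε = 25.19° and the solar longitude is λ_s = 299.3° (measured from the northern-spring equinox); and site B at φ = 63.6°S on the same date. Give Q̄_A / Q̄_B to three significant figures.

Q̄_A / Q̄_B ≈ 0.542

— Configuration A (φ=+26.7°):
Solar declination: sin δ = sin ε · sin λ_s = sin 25.19° × sin 299.3° = -0.37117, so δ = -21.788°.
cos H₀ = −tan(+26.7°) tan(-21.788°) = 0.2010, H₀ = 1.3684 rad.
Bracket: H₀ sin φ sin δ + cos φ cos δ sin H₀ = 1.3684×0.44932×-0.37117 + 0.89337×0.92856×0.97958 = -0.228214 + 0.812608 = 0.584394.
Q̄ = (S₀/π) × [bracket] = (589/π) × 0.584394 = 109.56 W/m².
— Configuration B (φ=-63.6°):
cos H₀ = −tan(-63.6°) tan(-21.788°) = -0.8052, H₀ = 2.5069 rad.
Bracket: H₀ sin φ sin δ + cos φ cos δ sin H₀ = 2.5069×-0.89571×-0.37117 + 0.44464×0.92856×0.59295 = 0.833446 + 0.244814 = 1.078260.
Q̄ = (S₀/π) × [bracket] = (589/π) × 1.078260 = 202.16 W/m².
Ratio Q̄_A / Q̄_B = 109.56 / 202.16 = 0.5419.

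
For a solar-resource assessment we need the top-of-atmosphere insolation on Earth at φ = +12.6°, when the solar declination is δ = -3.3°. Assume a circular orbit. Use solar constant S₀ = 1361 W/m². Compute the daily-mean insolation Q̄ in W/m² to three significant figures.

Q̄ ≈ 414 W/m²

cos H₀ = −tan(+12.6°) tan(-3.300°) = 0.0129, H₀ = 1.5579 rad.
Bracket: H₀ sin φ sin δ + cos φ cos δ sin H₀ = 1.5579×0.21814×-0.05756 + 0.97592×0.99834×0.99992 = -0.019561 + 0.974222 = 0.954661.
Q̄ = (S₀/π) × [bracket] = (1361/π) × 0.954661 = 413.6 W/m².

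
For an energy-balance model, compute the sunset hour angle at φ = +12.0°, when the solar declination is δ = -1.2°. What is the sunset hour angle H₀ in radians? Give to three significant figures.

cos H₀ = −tan φ · tan δ = −tan(+12.0°) × tan(-1.200°) = 0.0045, so H₀ = 1.5663 rad = 89.74°.

H₀ = 1.57 rad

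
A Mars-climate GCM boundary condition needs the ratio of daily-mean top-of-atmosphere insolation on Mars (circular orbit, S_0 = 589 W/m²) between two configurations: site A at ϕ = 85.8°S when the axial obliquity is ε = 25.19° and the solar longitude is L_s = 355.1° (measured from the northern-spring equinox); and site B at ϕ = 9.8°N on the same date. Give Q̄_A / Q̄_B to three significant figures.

— Configuration A (ϕ=-85.8°):
Solar declination: sin δ = sin ε · sin L_s = sin 25.19° × sin 355.1° = -0.03636, so δ = -2.083°.
cos h₀ = −tan(-85.8°) tan(-2.083°) = -0.4954, h₀ = 2.0891 rad.
Bracket: h₀ sin ϕ sin δ + cos ϕ cos δ sin h₀ = 2.0891×-0.99731×-0.03636 + 0.07324×0.99934×0.86867 = 0.075755 + 0.063579 = 0.139334.
Q̄ = (S_0/π) × [bracket] = (589/π) × 0.139334 = 26.123 W/m².
— Configuration B (ϕ=+9.8°):
cos h₀ = −tan(+9.8°) tan(-2.083°) = 0.0063, h₀ = 1.5645 rad.
Bracket: h₀ sin ϕ sin δ + cos ϕ cos δ sin h₀ = 1.5645×0.17021×-0.03636 + 0.98541×0.99934×0.99998 = -0.009682 + 0.984740 = 0.975058.
Q̄ = (S_0/π) × [bracket] = (589/π) × 0.975058 = 182.81 W/m².
Ratio Q̄_A / Q̄_B = 26.123 / 182.81 = 0.1429.

Q̄_A / Q̄_B ≈ 0.143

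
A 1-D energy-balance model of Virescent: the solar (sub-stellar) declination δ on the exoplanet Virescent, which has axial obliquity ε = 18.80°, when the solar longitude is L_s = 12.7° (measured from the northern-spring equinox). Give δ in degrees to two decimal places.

sin δ = sin ε · sin L_s = sin 18.80° × sin 12.7° = 0.070849.
δ = arcsin(0.070849) = +4.06°.

δ = +4.06°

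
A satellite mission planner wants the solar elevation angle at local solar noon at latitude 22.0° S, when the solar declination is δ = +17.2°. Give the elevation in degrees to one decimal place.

50.8°

At local noon the hour angle is zero, so the zenith angle equals |φ − δ| = |-22.0° − (+17.200°)| = 39.200°.
Elevation = 90° − 39.200° = 50.8°.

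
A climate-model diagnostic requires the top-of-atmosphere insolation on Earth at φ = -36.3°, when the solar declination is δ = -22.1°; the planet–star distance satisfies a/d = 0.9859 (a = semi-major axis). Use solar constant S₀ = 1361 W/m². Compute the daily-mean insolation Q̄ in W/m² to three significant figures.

Q̄ ≈ 476 W/m²

cos H₀ = −tan(-36.3°) tan(-22.100°) = -0.2983, H₀ = 1.8737 rad.
Bracket: H₀ sin φ sin δ + cos φ cos δ sin H₀ = 1.8737×-0.59201×-0.37622 + 0.80593×0.92653×0.95448 = 0.417322 + 0.712728 = 1.130050.
Inverse-square distance factor (a/d)² = 0.9859² = 0.971999.
Q̄ = (S₀/π) × 0.971999 × [bracket] = (1361/π) × 0.971999 × 1.130050 = 475.9 W/m².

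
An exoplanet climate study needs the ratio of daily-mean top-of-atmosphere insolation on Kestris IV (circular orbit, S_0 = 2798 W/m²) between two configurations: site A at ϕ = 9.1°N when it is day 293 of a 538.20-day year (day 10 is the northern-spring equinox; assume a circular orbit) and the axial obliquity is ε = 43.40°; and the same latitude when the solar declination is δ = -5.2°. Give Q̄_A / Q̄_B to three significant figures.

Q̄_A / Q̄_B ≈ 0.993

— Configuration A (ϕ=+9.1°):
Solar longitude: L_s = 360° × (293 − 10)/538.20 = 189.298°.
sin δ = sin 43.40° × sin 189.298° = -0.11101, so δ = -6.373°.
cos h₀ = −tan(+9.1°) tan(-6.373°) = 0.0179, h₀ = 1.5529 rad.
Bracket: h₀ sin ϕ sin δ + cos ϕ cos δ sin h₀ = 1.5529×0.15816×-0.11101 + 0.98741×0.99382×0.99984 = -0.027265 + 0.981151 = 0.953886.
Q̄ = (S_0/π) × [bracket] = (2798/π) × 0.953886 = 849.56 W/m².
— Configuration B (ϕ=+9.1°):
cos h₀ = −tan(+9.1°) tan(-5.200°) = 0.0146, h₀ = 1.5562 rad.
Bracket: h₀ sin ϕ sin δ + cos ϕ cos δ sin h₀ = 1.5562×0.15816×-0.09063 + 0.98741×0.99588×0.99989 = -0.022307 + 0.983234 = 0.960927.
Q̄ = (S_0/π) × [bracket] = (2798/π) × 0.960927 = 855.83 W/m².
Ratio Q̄_A / Q̄_B = 849.56 / 855.83 = 0.9927.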